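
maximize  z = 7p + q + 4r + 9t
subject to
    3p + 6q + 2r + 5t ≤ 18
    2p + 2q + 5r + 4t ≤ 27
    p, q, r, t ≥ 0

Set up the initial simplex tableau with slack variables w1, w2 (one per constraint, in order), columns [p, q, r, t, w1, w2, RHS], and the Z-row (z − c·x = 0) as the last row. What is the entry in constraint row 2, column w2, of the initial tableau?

Slack w2 belongs to constraint 2; its column is the unit vector e_2, so the entry in row 2 is 1.

1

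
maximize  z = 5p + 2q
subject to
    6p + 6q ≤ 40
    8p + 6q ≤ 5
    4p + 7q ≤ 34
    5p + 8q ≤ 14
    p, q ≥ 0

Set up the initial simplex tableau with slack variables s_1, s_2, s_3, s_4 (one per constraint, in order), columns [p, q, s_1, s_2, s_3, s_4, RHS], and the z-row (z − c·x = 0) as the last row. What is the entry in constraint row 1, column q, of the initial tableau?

Constraint 1 has coefficient 6 on q.

6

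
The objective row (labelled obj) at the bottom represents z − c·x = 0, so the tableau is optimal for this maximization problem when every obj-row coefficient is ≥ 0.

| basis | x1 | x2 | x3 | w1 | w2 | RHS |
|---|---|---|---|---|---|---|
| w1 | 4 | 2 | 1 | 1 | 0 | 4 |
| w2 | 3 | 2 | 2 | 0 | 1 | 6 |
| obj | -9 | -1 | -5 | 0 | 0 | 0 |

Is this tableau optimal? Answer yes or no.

no

The obj-row has a negative entry -9 in column x1, so it is not optimal.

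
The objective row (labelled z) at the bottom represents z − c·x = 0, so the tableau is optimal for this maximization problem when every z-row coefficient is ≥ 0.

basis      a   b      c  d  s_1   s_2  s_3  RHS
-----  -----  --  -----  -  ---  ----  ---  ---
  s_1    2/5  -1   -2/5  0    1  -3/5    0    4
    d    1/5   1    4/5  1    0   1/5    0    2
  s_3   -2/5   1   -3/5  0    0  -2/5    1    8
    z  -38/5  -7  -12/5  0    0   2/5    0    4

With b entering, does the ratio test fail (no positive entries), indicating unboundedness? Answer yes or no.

Column b has positive entries in row(s) 2, 3, so the ratio test bounds it — not unbounded.

no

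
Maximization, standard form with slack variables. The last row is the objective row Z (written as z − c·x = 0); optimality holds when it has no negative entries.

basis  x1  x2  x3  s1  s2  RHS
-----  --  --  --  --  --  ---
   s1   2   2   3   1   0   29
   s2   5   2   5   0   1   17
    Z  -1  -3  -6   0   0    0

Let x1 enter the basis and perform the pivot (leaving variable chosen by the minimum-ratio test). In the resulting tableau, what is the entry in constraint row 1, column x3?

Ratio test on column x1 — row 1: 29/2 = 29/2; row 2: 17/5 = 17/5. Minimum is 17/5 at row 2 (s2 leaves); pivot element 5.
Divide row 2 by 5; eliminate column x1 from the other rows.
Row 1 update in column x3: 3 − 2·1 = 1.

1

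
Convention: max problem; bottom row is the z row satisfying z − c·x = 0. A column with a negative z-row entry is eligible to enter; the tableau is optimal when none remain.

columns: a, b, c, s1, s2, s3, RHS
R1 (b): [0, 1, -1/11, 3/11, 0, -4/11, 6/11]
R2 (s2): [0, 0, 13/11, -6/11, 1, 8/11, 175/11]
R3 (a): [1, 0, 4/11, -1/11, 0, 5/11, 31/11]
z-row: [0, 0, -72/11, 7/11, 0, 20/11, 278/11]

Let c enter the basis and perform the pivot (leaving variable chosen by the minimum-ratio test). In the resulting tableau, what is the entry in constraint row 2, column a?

-13/4

Ratio test on column c — row 1: entry -1/11 ≤ 0; row 2: (175/11)/(13/11) = 175/13; row 3: (31/11)/(4/11) = 31/4. Minimum is 31/4 at row 3 (a leaves); pivot element 4/11.
Divide row 3 by 4/11; eliminate column c from the other rows.
Row 2 update in column a: 0 − (13/11)·(11/4) = -13/4.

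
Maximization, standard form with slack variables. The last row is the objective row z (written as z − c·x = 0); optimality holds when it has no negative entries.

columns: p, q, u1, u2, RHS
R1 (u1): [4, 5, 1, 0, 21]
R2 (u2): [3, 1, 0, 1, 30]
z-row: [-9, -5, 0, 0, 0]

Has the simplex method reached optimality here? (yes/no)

The z-row has a negative entry -9 in column p, so it is not optimal.

no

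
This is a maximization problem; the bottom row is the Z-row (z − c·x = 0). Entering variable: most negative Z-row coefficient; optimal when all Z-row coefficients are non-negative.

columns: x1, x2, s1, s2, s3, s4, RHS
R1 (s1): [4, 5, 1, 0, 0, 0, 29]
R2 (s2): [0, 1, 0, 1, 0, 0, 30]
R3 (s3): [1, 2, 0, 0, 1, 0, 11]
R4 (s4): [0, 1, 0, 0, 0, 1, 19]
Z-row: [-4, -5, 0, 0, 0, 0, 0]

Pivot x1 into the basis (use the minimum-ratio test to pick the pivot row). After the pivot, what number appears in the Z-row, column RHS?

Ratio test on column x1 — row 1: 29/4 = 29/4; row 2: entry 0 ≤ 0; row 3: 11/1 = 11; row 4: entry 0 ≤ 0. Minimum is 29/4 at row 1 (s1 leaves); pivot element 4.
Divide row 1 by 4; eliminate column x1 from the other rows.
Z-row update in column RHS: 0 − (-4)·(29/4) = 29.

29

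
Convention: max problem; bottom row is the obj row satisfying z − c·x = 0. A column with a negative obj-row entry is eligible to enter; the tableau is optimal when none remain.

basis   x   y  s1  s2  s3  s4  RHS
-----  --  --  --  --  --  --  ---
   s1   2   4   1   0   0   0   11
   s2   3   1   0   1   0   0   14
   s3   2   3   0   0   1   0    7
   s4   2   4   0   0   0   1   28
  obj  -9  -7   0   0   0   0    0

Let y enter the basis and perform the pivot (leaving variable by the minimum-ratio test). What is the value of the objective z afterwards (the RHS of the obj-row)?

Ratio test on column y — row 1: 11/4 = 11/4; row 2: 14/1 = 14; row 3: 7/3 = 7/3; row 4: 28/4 = 7. Minimum is 7/3 at row 3 (s3 leaves); pivot element 3.
Pivot on row 3; the obj-row RHS becomes 0 − (-7)·(7/3) = 49/3.

49/3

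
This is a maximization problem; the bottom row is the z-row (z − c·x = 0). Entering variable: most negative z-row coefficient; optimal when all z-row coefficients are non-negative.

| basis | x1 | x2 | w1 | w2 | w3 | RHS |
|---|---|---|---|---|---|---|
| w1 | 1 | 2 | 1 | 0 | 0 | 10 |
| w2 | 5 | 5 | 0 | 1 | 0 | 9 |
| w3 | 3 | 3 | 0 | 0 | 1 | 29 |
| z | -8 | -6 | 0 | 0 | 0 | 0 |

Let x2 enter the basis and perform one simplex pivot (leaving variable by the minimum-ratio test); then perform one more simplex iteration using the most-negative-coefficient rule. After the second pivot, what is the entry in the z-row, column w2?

Ratio test on column x2 — row 1: 10/2 = 5; row 2: 9/5 = 9/5; row 3: 29/3 = 29/3. Minimum is 9/5 at row 2 (w2 leaves); pivot element 5.
Divide row 2 by 5; eliminate column x2 from the other rows.
Second iteration: most negative z-row entry is -2 in column x1, so x1 enters.
Ratio test on column x1 — row 1: entry -1 ≤ 0; row 2: (9/5)/1 = 9/5; row 3: entry 0 ≤ 0. Minimum is 9/5 at row 2 (x2 leaves); pivot element 1.
Divide row 2 by 1; eliminate column x1 from the other rows.
After both pivots, the entry at the z-row, column w2 is 8/5.

8/5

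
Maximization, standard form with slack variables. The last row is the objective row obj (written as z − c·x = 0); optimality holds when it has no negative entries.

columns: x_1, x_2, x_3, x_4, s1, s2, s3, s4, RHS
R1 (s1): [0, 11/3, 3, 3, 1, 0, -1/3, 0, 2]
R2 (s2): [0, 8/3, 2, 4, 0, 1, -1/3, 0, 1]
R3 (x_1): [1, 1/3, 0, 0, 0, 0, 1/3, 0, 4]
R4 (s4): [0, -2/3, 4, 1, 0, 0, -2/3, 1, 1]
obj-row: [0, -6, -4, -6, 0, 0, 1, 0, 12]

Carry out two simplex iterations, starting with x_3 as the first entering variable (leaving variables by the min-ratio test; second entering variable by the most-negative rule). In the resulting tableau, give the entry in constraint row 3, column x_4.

-7/18

Ratio test on column x_3 — row 1: 2/3 = 2/3; row 2: 1/2 = 1/2; row 3: entry 0 ≤ 0; row 4: 1/4 = 1/4. Minimum is 1/4 at row 4 (s4 leaves); pivot element 4.
Divide row 4 by 4; eliminate column x_3 from the other rows.
Second iteration: most negative obj-row entry is -20/3 in column x_2, so x_2 enters.
Ratio test on column x_2 — row 1: (5/4)/(25/6) = 3/10; row 2: (1/2)/3 = 1/6; row 3: 4/(1/3) = 12; row 4: entry -1/6 ≤ 0. Minimum is 1/6 at row 2 (s2 leaves); pivot element 3.
Divide row 2 by 3; eliminate column x_2 from the other rows.
After both pivots, the entry at constraint row 3, column x_4 is -7/18.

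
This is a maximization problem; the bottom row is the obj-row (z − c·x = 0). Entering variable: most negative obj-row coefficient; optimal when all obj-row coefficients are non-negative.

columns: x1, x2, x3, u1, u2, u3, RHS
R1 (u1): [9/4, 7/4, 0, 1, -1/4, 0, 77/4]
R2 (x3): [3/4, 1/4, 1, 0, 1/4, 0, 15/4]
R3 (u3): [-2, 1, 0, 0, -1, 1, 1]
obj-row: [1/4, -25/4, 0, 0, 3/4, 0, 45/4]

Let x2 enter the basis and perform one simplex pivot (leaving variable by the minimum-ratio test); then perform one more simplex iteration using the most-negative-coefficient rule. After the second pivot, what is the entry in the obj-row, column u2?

-3/5

Ratio test on column x2 — row 1: (77/4)/(7/4) = 11; row 2: (15/4)/(1/4) = 15; row 3: 1/1 = 1. Minimum is 1 at row 3 (u3 leaves); pivot element 1.
Divide row 3 by 1; eliminate column x2 from the other rows.
Second iteration: most negative obj-row entry is -49/4 in column x1, so x1 enters.
Ratio test on column x1 — row 1: (35/2)/(23/4) = 70/23; row 2: (7/2)/(5/4) = 14/5; row 3: entry -2 ≤ 0. Minimum is 14/5 at row 2 (x3 leaves); pivot element 5/4.
Divide row 2 by 5/4; eliminate column x1 from the other rows.
After both pivots, the entry at the obj-row, column u2 is -3/5.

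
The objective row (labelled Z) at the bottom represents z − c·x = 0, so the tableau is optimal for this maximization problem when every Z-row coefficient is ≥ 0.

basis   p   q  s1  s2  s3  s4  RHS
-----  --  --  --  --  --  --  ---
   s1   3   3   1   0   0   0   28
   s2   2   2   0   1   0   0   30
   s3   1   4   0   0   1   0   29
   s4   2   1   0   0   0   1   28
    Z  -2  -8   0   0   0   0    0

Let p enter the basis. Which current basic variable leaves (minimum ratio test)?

s1

Column p entries and ratios — s1: 28/3 = 28/3; s2: 30/2 = 15; s3: 29/1 = 29; s4: 28/2 = 14.
Smallest ratio is 28/3 in the row of s1, so s1 leaves.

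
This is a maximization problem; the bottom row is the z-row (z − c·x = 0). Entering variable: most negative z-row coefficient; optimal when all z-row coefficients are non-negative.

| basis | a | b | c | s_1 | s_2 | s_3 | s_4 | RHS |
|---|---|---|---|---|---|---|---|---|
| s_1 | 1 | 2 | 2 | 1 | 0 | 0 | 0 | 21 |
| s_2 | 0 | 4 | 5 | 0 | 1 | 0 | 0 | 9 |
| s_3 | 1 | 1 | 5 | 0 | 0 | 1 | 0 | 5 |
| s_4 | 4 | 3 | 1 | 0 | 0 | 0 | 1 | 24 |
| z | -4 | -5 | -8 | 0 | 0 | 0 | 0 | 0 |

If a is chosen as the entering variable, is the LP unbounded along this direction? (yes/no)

Column a has positive entries in row(s) 1, 3, 4, so the ratio test bounds it — not unbounded.

no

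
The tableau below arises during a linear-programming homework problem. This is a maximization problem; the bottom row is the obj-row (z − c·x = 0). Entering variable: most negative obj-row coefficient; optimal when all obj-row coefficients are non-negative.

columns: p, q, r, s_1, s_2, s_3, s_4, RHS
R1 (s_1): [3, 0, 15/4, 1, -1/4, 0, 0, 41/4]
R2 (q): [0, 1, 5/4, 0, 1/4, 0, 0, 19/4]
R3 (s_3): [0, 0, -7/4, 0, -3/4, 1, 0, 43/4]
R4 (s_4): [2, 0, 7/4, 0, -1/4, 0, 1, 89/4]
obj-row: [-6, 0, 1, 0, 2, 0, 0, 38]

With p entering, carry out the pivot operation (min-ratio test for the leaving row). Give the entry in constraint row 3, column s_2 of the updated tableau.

-3/4

Ratio test on column p — row 1: (41/4)/3 = 41/12; row 2: entry 0 ≤ 0; row 3: entry 0 ≤ 0; row 4: (89/4)/2 = 89/8. Minimum is 41/12 at row 1 (s_1 leaves); pivot element 3.
Divide row 1 by 3; eliminate column p from the other rows.
Row 3 update in column s_2: -3/4 − 0·(-1/12) = -3/4.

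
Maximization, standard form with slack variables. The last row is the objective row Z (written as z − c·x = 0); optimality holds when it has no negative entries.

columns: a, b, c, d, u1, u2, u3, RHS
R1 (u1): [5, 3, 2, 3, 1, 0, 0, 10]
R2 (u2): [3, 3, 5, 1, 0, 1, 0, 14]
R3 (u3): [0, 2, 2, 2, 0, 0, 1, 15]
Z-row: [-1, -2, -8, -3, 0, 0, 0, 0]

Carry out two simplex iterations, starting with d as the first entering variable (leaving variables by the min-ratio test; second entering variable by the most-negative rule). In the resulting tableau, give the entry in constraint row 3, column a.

-46/13

Ratio test on column d — row 1: 10/3 = 10/3; row 2: 14/1 = 14; row 3: 15/2 = 15/2. Minimum is 10/3 at row 1 (u1 leaves); pivot element 3.
Divide row 1 by 3; eliminate column d from the other rows.
Second iteration: most negative Z-row entry is -6 in column c, so c enters.
Ratio test on column c — row 1: (10/3)/(2/3) = 5; row 2: (32/3)/(13/3) = 32/13; row 3: (25/3)/(2/3) = 25/2. Minimum is 32/13 at row 2 (u2 leaves); pivot element 13/3.
Divide row 2 by 13/3; eliminate column c from the other rows.
After both pivots, the entry at constraint row 3, column a is -46/13.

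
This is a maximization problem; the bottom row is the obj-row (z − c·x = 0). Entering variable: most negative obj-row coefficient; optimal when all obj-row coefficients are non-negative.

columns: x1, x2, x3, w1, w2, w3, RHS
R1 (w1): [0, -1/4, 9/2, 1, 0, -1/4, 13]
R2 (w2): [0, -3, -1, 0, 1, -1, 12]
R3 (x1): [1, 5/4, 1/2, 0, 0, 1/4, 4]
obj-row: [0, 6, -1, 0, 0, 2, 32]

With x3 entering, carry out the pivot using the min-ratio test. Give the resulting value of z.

314/9

Ratio test on column x3 — row 1: 13/(9/2) = 26/9; row 2: entry -1 ≤ 0; row 3: 4/(1/2) = 8. Minimum is 26/9 at row 1 (w1 leaves); pivot element 9/2.
Pivot on row 1; the obj-row RHS becomes 32 − (-1)·(26/9) = 314/9.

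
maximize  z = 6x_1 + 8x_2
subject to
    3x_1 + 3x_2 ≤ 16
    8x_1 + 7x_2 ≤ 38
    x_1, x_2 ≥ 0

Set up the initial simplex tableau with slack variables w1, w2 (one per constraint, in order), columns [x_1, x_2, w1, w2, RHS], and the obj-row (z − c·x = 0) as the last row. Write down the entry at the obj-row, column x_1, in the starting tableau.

-6

The obj-row carries the negated objective coefficients: the x_1 entry is -6.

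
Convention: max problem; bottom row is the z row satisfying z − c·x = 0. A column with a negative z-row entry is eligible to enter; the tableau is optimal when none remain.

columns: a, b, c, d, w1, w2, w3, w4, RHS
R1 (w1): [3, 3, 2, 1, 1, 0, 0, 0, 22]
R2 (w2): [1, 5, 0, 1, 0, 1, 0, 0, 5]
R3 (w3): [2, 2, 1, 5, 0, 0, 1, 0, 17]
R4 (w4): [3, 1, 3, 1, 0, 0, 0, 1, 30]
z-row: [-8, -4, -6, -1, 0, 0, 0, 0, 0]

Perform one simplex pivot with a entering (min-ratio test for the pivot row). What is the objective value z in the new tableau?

Ratio test on column a — row 1: 22/3 = 22/3; row 2: 5/1 = 5; row 3: 17/2 = 17/2; row 4: 30/3 = 10. Minimum is 5 at row 2 (w2 leaves); pivot element 1.
Pivot on row 2; the z-row RHS becomes 0 − (-8)·5 = 40.

40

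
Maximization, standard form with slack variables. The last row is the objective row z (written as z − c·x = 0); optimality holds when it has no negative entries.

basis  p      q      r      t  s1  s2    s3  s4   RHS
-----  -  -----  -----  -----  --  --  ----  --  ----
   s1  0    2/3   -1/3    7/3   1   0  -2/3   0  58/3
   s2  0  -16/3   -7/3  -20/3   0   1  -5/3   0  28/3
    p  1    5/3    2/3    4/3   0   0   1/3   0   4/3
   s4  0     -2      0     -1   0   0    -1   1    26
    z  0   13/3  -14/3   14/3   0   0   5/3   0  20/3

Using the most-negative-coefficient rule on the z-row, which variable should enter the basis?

Negative z-row entries: r: -14/3.
The most negative is -14/3 in column r, so r enters.

r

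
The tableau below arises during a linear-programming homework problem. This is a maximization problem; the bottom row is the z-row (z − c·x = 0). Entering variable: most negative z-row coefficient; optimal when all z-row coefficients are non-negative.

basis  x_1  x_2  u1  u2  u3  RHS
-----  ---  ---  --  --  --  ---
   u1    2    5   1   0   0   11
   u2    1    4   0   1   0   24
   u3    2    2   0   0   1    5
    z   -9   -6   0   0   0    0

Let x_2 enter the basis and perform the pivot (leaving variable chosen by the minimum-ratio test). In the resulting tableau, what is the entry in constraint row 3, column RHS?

3/5

Ratio test on column x_2 — row 1: 11/5 = 11/5; row 2: 24/4 = 6; row 3: 5/2 = 5/2. Minimum is 11/5 at row 1 (u1 leaves); pivot element 5.
Divide row 1 by 5; eliminate column x_2 from the other rows.
Row 3 update in column RHS: 5 − 2·(11/5) = 3/5.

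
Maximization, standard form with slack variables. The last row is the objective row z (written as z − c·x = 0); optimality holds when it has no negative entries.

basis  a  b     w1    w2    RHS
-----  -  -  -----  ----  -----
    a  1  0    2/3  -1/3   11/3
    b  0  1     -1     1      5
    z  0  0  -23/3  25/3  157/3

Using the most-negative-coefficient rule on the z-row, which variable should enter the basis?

Negative z-row entries: w1: -23/3.
The most negative is -23/3 in column w1, so w1 enters.

w1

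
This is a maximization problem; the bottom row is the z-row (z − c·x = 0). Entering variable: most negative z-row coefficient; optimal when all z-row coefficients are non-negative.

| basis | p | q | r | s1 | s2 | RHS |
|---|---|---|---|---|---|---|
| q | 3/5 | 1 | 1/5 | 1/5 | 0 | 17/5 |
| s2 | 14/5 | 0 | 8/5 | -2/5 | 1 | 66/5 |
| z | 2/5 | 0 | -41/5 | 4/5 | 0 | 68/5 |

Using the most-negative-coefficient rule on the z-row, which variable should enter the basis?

Negative z-row entries: r: -41/5.
The most negative is -41/5 in column r, so r enters.

r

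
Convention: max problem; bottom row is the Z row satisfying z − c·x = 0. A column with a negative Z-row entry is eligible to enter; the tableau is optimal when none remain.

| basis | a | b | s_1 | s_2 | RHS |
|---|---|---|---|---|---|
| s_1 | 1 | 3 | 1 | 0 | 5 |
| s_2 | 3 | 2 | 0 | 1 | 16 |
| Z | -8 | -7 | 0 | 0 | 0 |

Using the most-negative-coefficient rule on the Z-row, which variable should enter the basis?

a

Negative Z-row entries: a: -8, b: -7.
The most negative is -8 in column a, so a enters.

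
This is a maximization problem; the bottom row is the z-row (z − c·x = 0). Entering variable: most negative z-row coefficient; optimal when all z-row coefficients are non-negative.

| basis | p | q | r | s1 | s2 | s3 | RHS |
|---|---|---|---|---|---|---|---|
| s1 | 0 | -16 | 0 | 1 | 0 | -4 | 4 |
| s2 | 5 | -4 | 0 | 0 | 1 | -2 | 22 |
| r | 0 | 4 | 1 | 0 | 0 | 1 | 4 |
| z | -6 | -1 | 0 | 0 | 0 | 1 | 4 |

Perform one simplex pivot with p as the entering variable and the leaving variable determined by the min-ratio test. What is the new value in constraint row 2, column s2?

1/5

Ratio test on column p — row 1: entry 0 ≤ 0; row 2: 22/5 = 22/5; row 3: entry 0 ≤ 0. Minimum is 22/5 at row 2 (s2 leaves); pivot element 5.
Divide row 2 by 5; eliminate column p from the other rows.
In the new row 2, the s2 entry is the old entry divided by the pivot: 1/5 = 1/5.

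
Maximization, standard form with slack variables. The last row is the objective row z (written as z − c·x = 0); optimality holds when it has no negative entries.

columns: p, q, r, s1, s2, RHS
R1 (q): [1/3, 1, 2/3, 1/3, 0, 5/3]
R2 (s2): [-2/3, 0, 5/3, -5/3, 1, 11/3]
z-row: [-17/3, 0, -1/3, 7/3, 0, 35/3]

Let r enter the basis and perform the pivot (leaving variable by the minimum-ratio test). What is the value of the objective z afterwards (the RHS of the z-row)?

62/5

Ratio test on column r — row 1: (5/3)/(2/3) = 5/2; row 2: (11/3)/(5/3) = 11/5. Minimum is 11/5 at row 2 (s2 leaves); pivot element 5/3.
Pivot on row 2; the z-row RHS becomes 35/3 − (-1/3)·(11/5) = 62/5.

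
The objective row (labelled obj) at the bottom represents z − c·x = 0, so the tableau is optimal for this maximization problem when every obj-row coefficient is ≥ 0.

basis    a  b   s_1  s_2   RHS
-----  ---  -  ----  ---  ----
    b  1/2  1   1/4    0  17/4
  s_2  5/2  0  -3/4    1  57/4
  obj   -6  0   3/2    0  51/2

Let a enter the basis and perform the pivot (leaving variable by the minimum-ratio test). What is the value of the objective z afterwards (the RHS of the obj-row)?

597/10

Ratio test on column a — row 1: (17/4)/(1/2) = 17/2; row 2: (57/4)/(5/2) = 57/10. Minimum is 57/10 at row 2 (s_2 leaves); pivot element 5/2.
Pivot on row 2; the obj-row RHS becomes 51/2 − (-6)·(57/10) = 597/10.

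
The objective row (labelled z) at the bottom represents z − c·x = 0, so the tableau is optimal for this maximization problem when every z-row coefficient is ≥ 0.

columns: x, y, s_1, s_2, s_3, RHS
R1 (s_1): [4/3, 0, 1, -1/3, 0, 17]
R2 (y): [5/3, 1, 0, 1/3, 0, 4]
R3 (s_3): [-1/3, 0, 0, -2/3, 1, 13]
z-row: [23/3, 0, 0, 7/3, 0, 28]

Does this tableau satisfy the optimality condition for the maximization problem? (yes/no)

Every z-row coefficient is ≥ 0, so the tableau is optimal.

yes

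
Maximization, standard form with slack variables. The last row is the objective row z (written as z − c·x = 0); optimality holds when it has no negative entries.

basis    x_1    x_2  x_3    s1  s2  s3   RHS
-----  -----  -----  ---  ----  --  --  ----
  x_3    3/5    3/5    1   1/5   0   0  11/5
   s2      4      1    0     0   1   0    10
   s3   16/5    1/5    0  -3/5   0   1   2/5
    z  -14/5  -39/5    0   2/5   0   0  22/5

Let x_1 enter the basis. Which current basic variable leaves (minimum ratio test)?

Column x_1 entries and ratios — x_3: (11/5)/(3/5) = 11/3; s2: 10/4 = 5/2; s3: (2/5)/(16/5) = 1/8.
Smallest ratio is 1/8 in the row of s3, so s3 leaves.

s3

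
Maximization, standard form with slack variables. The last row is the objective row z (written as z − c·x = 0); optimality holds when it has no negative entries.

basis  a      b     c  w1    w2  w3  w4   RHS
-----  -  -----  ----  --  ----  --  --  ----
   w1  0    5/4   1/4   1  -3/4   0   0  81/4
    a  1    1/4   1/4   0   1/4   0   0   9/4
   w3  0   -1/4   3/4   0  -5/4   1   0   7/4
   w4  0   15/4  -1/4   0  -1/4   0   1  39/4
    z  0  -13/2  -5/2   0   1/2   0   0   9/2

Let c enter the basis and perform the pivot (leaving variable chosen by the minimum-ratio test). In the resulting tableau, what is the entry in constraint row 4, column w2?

-2/3

Ratio test on column c — row 1: (81/4)/(1/4) = 81; row 2: (9/4)/(1/4) = 9; row 3: (7/4)/(3/4) = 7/3; row 4: entry -1/4 ≤ 0. Minimum is 7/3 at row 3 (w3 leaves); pivot element 3/4.
Divide row 3 by 3/4; eliminate column c from the other rows.
Row 4 update in column w2: -1/4 − (-1/4)·(-5/3) = -2/3.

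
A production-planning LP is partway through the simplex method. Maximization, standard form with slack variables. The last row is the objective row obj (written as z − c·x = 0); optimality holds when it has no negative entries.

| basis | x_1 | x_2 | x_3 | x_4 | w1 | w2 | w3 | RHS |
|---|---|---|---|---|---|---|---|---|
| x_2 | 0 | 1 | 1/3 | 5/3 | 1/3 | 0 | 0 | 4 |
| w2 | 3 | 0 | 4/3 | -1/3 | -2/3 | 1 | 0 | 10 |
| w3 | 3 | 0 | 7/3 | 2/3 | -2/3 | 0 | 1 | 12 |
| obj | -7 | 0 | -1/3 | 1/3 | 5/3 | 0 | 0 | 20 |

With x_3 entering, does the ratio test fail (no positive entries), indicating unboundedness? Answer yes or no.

no

Column x_3 has positive entries in row(s) 1, 2, 3, so the ratio test bounds it — not unbounded.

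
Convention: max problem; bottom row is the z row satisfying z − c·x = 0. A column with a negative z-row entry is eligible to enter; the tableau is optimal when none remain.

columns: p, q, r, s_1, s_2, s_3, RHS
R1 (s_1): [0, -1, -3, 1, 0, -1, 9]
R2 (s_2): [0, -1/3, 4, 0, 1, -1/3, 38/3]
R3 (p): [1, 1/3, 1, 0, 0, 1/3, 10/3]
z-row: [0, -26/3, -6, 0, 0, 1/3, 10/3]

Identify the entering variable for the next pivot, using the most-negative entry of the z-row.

q

Negative z-row entries: q: -26/3, r: -6.
The most negative is -26/3 in column q, so q enters.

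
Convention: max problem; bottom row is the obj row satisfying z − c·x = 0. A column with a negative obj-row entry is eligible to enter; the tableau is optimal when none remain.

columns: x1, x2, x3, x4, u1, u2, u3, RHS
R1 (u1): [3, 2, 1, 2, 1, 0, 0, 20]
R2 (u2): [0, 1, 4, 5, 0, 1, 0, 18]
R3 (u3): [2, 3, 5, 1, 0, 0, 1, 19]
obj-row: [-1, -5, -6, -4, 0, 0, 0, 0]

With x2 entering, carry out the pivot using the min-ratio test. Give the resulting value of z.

95/3

Ratio test on column x2 — row 1: 20/2 = 10; row 2: 18/1 = 18; row 3: 19/3 = 19/3. Minimum is 19/3 at row 3 (u3 leaves); pivot element 3.
Pivot on row 3; the obj-row RHS becomes 0 − (-5)·(19/3) = 95/3.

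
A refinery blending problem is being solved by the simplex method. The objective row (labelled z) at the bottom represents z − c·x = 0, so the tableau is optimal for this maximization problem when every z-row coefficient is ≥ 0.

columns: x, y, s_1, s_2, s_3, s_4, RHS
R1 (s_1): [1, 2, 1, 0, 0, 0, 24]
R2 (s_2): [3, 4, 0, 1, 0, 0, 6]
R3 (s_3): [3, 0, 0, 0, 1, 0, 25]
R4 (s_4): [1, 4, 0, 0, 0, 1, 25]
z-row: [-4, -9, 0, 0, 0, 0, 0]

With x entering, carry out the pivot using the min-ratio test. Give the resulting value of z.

8

Ratio test on column x — row 1: 24/1 = 24; row 2: 6/3 = 2; row 3: 25/3 = 25/3; row 4: 25/1 = 25. Minimum is 2 at row 2 (s_2 leaves); pivot element 3.
Pivot on row 2; the z-row RHS becomes 0 − (-4)·2 = 8.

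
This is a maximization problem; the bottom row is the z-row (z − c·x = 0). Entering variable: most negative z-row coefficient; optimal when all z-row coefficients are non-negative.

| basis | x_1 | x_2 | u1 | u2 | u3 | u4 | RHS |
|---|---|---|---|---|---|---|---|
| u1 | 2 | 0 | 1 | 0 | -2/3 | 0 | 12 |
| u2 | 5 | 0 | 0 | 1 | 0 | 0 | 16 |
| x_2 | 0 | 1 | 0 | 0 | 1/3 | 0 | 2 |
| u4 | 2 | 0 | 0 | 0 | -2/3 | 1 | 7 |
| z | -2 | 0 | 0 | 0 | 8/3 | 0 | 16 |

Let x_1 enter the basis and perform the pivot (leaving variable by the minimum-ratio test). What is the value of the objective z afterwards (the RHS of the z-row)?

Ratio test on column x_1 — row 1: 12/2 = 6; row 2: 16/5 = 16/5; row 3: entry 0 ≤ 0; row 4: 7/2 = 7/2. Minimum is 16/5 at row 2 (u2 leaves); pivot element 5.
Pivot on row 2; the z-row RHS becomes 16 − (-2)·(16/5) = 112/5.

112/5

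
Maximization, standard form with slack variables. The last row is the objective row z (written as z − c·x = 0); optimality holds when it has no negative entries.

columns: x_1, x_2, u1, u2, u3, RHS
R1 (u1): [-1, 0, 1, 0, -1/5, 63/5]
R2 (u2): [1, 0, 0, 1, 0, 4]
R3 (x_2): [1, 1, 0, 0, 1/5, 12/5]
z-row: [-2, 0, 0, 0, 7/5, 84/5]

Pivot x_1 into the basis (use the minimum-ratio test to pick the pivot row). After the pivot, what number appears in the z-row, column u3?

9/5

Ratio test on column x_1 — row 1: entry -1 ≤ 0; row 2: 4/1 = 4; row 3: (12/5)/1 = 12/5. Minimum is 12/5 at row 3 (x_2 leaves); pivot element 1.
Divide row 3 by 1; eliminate column x_1 from the other rows.
z-row update in column u3: 7/5 − (-2)·(1/5) = 9/5.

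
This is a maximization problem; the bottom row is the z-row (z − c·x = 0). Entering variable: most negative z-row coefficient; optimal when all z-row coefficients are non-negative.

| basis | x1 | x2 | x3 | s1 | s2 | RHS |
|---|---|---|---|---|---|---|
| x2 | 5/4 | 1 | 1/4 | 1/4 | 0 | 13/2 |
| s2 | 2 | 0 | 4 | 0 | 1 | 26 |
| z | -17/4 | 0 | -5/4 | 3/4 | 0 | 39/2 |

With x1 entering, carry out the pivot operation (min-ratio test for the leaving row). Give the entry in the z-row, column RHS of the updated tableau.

208/5

Ratio test on column x1 — row 1: (13/2)/(5/4) = 26/5; row 2: 26/2 = 13. Minimum is 26/5 at row 1 (x2 leaves); pivot element 5/4.
Divide row 1 by 5/4; eliminate column x1 from the other rows.
z-row update in column RHS: 39/2 − (-17/4)·(26/5) = 208/5.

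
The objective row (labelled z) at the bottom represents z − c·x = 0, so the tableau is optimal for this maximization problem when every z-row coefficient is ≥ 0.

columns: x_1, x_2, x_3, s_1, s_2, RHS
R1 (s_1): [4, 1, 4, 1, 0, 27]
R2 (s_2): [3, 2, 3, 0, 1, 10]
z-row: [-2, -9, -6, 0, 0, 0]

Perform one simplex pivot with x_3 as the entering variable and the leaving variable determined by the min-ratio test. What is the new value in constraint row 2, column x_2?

Ratio test on column x_3 — row 1: 27/4 = 27/4; row 2: 10/3 = 10/3. Minimum is 10/3 at row 2 (s_2 leaves); pivot element 3.
Divide row 2 by 3; eliminate column x_3 from the other rows.
In the new row 2, the x_2 entry is the old entry divided by the pivot: 2/3 = 2/3.

2/3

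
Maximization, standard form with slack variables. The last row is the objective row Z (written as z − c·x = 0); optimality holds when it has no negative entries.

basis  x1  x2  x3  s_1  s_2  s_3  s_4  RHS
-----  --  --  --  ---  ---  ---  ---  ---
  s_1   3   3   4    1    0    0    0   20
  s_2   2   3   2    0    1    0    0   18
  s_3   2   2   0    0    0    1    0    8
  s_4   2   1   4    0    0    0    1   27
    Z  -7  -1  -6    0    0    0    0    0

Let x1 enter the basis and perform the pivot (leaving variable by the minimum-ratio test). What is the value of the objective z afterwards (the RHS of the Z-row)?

28

Ratio test on column x1 — row 1: 20/3 = 20/3; row 2: 18/2 = 9; row 3: 8/2 = 4; row 4: 27/2 = 27/2. Minimum is 4 at row 3 (s_3 leaves); pivot element 2.
Pivot on row 3; the Z-row RHS becomes 0 − (-7)·4 = 28.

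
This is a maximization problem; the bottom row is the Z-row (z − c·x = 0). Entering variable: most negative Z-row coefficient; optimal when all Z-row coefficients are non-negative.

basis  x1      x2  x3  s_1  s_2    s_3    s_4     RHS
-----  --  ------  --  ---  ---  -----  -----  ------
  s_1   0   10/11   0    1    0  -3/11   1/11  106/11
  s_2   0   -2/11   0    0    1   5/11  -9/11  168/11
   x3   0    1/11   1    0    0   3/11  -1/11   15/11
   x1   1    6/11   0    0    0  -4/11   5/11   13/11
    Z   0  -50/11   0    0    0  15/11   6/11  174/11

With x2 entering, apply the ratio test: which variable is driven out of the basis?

x1

Column x2 entries and ratios — s_1: (106/11)/(10/11) = 53/5; s_2: -2/11 ≤ 0, skip; x3: (15/11)/(1/11) = 15; x1: (13/11)/(6/11) = 13/6.
Smallest ratio is 13/6 in the row of x1, so x1 leaves.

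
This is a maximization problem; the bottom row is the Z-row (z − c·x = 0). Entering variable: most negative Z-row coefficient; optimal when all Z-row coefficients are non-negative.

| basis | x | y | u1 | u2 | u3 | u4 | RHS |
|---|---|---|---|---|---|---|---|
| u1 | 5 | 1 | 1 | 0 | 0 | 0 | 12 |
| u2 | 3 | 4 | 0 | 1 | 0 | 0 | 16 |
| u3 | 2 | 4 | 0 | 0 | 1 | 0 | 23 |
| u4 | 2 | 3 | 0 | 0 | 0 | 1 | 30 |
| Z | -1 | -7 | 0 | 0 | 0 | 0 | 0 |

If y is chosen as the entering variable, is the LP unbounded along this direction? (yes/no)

no

Column y has positive entries in row(s) 1, 2, 3, 4, so the ratio test bounds it — not unbounded.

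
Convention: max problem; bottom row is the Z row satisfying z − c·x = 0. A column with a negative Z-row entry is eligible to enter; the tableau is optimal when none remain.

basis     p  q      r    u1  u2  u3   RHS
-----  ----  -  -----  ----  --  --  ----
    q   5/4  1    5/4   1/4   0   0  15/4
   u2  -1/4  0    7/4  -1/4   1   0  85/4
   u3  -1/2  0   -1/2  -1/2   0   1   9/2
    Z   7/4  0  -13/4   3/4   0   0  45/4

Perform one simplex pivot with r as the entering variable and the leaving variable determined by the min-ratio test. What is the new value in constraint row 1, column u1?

Ratio test on column r — row 1: (15/4)/(5/4) = 3; row 2: (85/4)/(7/4) = 85/7; row 3: entry -1/2 ≤ 0. Minimum is 3 at row 1 (q leaves); pivot element 5/4.
Divide row 1 by 5/4; eliminate column r from the other rows.
In the new row 1, the u1 entry is the old entry divided by the pivot: (1/4)/(5/4) = 1/5.

1/5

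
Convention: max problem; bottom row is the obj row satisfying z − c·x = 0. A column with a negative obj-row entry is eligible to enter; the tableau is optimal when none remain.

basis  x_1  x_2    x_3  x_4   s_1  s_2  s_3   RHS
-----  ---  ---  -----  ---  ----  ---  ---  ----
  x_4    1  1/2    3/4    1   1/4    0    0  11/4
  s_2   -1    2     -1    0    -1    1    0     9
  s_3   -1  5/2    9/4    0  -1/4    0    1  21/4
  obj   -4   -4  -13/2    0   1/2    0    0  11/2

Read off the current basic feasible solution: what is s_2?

s_2 is basic (row 2); its value is the RHS of that row, 9.

9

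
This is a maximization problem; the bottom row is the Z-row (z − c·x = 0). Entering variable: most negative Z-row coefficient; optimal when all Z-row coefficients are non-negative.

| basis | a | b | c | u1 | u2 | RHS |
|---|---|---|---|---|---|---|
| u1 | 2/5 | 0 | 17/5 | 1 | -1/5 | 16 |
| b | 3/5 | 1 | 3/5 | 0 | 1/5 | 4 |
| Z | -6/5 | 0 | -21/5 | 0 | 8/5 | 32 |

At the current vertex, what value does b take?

b is basic (row 2); its value is the RHS of that row, 4.

4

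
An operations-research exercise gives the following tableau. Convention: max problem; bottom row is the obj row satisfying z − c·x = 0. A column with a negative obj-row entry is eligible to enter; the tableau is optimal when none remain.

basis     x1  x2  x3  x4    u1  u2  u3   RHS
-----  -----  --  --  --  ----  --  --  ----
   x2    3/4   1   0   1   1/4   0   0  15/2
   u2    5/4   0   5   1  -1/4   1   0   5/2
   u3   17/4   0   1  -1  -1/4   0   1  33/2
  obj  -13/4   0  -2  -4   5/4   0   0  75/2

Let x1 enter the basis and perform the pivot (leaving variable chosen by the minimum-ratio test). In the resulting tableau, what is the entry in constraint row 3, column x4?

Ratio test on column x1 — row 1: (15/2)/(3/4) = 10; row 2: (5/2)/(5/4) = 2; row 3: (33/2)/(17/4) = 66/17. Minimum is 2 at row 2 (u2 leaves); pivot element 5/4.
Divide row 2 by 5/4; eliminate column x1 from the other rows.
Row 3 update in column x4: -1 − (17/4)·(4/5) = -22/5.

-22/5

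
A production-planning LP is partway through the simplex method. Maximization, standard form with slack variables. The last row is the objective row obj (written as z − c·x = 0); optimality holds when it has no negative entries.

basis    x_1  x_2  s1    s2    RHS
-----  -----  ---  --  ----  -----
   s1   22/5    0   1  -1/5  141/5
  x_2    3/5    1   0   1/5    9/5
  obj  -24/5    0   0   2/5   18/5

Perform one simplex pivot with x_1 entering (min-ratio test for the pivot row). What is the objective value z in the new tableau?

18

Ratio test on column x_1 — row 1: (141/5)/(22/5) = 141/22; row 2: (9/5)/(3/5) = 3. Minimum is 3 at row 2 (x_2 leaves); pivot element 3/5.
Pivot on row 2; the obj-row RHS becomes 18/5 − (-24/5)·3 = 18.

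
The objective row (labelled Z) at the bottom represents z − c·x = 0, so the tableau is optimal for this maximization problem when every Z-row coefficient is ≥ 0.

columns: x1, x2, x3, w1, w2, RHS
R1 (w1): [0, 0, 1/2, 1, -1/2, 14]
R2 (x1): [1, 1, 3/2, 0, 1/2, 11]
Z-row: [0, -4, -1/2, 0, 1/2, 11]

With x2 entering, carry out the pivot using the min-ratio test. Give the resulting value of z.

55

Ratio test on column x2 — row 1: entry 0 ≤ 0; row 2: 11/1 = 11. Minimum is 11 at row 2 (x1 leaves); pivot element 1.
Pivot on row 2; the Z-row RHS becomes 11 − (-4)·11 = 55.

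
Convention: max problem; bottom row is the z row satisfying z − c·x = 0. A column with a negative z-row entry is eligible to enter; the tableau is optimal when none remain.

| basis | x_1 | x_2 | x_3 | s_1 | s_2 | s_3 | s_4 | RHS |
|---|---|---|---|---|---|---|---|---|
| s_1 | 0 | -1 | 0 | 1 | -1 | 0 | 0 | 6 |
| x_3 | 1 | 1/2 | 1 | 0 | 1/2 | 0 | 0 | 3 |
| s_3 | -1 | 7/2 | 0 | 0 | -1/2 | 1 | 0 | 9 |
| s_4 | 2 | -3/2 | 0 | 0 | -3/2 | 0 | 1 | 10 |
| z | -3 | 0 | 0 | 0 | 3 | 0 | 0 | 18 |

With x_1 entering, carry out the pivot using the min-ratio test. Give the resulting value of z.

27

Ratio test on column x_1 — row 1: entry 0 ≤ 0; row 2: 3/1 = 3; row 3: entry -1 ≤ 0; row 4: 10/2 = 5. Minimum is 3 at row 2 (x_3 leaves); pivot element 1.
Pivot on row 2; the z-row RHS becomes 18 − (-3)·3 = 27.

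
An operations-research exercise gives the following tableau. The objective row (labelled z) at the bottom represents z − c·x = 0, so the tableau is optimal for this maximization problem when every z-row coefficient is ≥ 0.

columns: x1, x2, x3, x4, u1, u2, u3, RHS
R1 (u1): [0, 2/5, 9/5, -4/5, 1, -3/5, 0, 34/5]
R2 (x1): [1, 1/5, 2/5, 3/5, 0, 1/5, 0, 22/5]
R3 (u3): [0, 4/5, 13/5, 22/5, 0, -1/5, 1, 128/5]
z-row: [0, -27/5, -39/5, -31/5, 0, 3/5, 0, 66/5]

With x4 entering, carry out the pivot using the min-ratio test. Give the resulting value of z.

Ratio test on column x4 — row 1: entry -4/5 ≤ 0; row 2: (22/5)/(3/5) = 22/3; row 3: (128/5)/(22/5) = 64/11. Minimum is 64/11 at row 3 (u3 leaves); pivot element 22/5.
Pivot on row 3; the z-row RHS becomes 66/5 − (-31/5)·(64/11) = 542/11.

542/11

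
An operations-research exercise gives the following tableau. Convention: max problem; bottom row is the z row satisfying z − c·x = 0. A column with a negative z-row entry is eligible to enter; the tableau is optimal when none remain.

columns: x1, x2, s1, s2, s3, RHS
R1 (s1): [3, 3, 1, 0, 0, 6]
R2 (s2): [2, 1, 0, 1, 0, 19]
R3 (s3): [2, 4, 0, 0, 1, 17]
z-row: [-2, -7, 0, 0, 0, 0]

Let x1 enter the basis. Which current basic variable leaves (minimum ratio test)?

s1

Column x1 entries and ratios — s1: 6/3 = 2; s2: 19/2 = 19/2; s3: 17/2 = 17/2.
Smallest ratio is 2 in the row of s1, so s1 leaves.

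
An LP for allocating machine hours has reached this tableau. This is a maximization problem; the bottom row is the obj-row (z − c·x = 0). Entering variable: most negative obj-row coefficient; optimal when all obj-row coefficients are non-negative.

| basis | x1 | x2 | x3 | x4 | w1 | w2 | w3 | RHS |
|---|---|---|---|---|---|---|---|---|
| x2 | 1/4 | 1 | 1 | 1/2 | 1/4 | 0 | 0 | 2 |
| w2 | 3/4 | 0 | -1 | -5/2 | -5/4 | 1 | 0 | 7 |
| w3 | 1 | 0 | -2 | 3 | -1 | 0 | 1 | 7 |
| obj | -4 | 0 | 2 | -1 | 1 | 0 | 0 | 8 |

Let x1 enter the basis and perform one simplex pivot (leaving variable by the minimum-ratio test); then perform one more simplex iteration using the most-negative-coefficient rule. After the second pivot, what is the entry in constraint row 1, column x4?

-1/6

Ratio test on column x1 — row 1: 2/(1/4) = 8; row 2: 7/(3/4) = 28/3; row 3: 7/1 = 7. Minimum is 7 at row 3 (w3 leaves); pivot element 1.
Divide row 3 by 1; eliminate column x1 from the other rows.
Second iteration: most negative obj-row entry is -6 in column x3, so x3 enters.
Ratio test on column x3 — row 1: (1/4)/(3/2) = 1/6; row 2: (7/4)/(1/2) = 7/2; row 3: entry -2 ≤ 0. Minimum is 1/6 at row 1 (x2 leaves); pivot element 3/2.
Divide row 1 by 3/2; eliminate column x3 from the other rows.
After both pivots, the entry at constraint row 1, column x4 is -1/6.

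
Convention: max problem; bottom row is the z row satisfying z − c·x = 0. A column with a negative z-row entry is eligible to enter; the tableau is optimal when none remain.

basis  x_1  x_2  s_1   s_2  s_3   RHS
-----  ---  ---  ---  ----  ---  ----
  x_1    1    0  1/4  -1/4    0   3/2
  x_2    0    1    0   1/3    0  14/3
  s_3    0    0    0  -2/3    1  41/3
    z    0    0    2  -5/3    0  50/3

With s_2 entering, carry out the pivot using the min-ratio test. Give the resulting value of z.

40

Ratio test on column s_2 — row 1: entry -1/4 ≤ 0; row 2: (14/3)/(1/3) = 14; row 3: entry -2/3 ≤ 0. Minimum is 14 at row 2 (x_2 leaves); pivot element 1/3.
Pivot on row 2; the z-row RHS becomes 50/3 − (-5/3)·14 = 40.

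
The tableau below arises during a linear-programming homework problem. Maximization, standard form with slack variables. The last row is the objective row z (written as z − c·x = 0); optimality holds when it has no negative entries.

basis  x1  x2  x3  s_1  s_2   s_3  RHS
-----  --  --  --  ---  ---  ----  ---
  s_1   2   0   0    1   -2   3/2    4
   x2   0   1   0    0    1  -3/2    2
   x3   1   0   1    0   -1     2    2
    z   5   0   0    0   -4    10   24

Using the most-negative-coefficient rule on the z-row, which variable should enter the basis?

s_2

Negative z-row entries: s_2: -4.
The most negative is -4 in column s_2, so s_2 enters.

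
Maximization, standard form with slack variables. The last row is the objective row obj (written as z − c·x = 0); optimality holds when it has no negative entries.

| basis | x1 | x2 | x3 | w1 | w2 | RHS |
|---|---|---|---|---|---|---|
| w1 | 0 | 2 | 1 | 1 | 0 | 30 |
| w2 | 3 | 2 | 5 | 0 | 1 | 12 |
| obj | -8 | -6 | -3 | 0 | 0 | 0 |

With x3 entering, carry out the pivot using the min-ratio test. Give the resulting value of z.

Ratio test on column x3 — row 1: 30/1 = 30; row 2: 12/5 = 12/5. Minimum is 12/5 at row 2 (w2 leaves); pivot element 5.
Pivot on row 2; the obj-row RHS becomes 0 − (-3)·(12/5) = 36/5.

36/5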